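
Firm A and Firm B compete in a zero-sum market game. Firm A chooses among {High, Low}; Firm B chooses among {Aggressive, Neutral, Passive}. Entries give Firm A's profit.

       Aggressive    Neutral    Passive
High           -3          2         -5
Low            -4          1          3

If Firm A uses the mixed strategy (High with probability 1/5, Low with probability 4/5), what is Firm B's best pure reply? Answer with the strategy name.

If Firm B plays Aggressive, Firm A's expected payoff is (1/5)·(-3) + (4/5)·(-4) = -19/5.
If Firm B plays Neutral, Firm A's expected payoff is (1/5)·2 + (4/5)·1 = 6/5.
If Firm B plays Passive, Firm A's expected payoff is (1/5)·(-5) + (4/5)·3 = 7/5.
Firm B minimizes Firm A's payoff; the smallest is -19/5, so the best response is Aggressive.

Aggressive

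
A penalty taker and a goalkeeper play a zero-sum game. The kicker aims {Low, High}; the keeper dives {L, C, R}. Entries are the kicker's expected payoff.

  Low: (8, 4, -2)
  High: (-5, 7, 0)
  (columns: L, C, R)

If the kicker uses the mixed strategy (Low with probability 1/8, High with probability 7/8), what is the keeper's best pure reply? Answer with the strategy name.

If the keeper plays L, the kicker's expected payoff is (1/8)·8 + (7/8)·(-5) = -27/8.
If the keeper plays C, the kicker's expected payoff is (1/8)·4 + (7/8)·7 = 53/8.
If the keeper plays R, the kicker's expected payoff is (1/8)·(-2) + (7/8)·0 = -1/4.
The keeper minimizes the kicker's payoff; the smallest is -27/8, so the best response is L.

L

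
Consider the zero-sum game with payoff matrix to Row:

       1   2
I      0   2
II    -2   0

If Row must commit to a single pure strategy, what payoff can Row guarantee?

0

Row minima: I → 0, II → -2.
The best of these is 0.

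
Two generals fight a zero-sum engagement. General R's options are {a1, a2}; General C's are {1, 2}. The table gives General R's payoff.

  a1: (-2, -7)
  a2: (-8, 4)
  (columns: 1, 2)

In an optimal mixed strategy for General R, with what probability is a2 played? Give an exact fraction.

5/17

Row minima: a1 → -7, a2 → -8; maximin = -7.
Column maxima: 1 → -2, 2 → 4; minimax = -2.
-7 ≠ -2, so there is no saddle point; optimal play is mixed.
Let General R play a1 with probability p. Expected payoff against 1: (-2)p + (-8)(1−p) = 6p − 8; against 2: (-7)p + 4(1−p) = −11p + 4.
Setting these equal: 6p − 8 = −11p + 4 ⇒ 17p = 12 ⇒ p = 12/17, and the value is (6)·(12/17) − 8 = -64/17.
For General C: with q = P(1), equating a1's and a2's payoffs gives 5q − 7 = −12q + 4 ⇒ q = 11/17.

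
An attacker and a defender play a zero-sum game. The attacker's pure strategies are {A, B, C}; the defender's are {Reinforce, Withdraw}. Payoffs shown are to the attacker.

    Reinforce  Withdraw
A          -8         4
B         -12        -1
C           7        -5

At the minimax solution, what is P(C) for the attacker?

1/2

Row minima: A → -8, B → -12, C → -5; maximin = -5.
Column maxima: Reinforce → 7, Withdraw → 4; minimax = 4.
-5 ≠ 4, so there is no saddle point; optimal play is mixed.
B is strictly dominated by A, so the attacker never plays it.
On the remaining 2×2 (A, C vs Reinforce, Withdraw):
Let the attacker play A with probability p. Expected payoff against Reinforce: (-8)p + 7(1−p) = −15p + 7; against Withdraw: 4p + (-5)(1−p) = 9p − 5.
Setting these equal: −15p + 7 = 9p − 5 ⇒ −24p = -12 ⇒ p = 1/2, and the value is (-15)·(1/2) + 7 = -1/2.
For the defender: with q = P(Reinforce), equating A's and C's payoffs gives −12q + 4 = 12q − 5 ⇒ q = 3/8.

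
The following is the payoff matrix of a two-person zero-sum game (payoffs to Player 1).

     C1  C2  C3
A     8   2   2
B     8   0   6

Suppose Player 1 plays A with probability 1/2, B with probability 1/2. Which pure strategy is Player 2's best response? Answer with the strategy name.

If Player 2 plays C1, Player 1's expected payoff is (1/2)·8 + (1/2)·8 = 8.
If Player 2 plays C2, Player 1's expected payoff is (1/2)·2 + (1/2)·0 = 1.
If Player 2 plays C3, Player 1's expected payoff is (1/2)·2 + (1/2)·6 = 4.
Player 2 minimizes Player 1's payoff; the smallest is 1, so the best response is C2.

C2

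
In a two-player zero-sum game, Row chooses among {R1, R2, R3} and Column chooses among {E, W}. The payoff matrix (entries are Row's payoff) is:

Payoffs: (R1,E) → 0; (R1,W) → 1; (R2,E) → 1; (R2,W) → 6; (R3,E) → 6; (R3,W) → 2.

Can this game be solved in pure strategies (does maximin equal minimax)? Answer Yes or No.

No

Row minima: R1 → 0, R2 → 1, R3 → 2; maximin = 2.
Column maxima: E → 6, W → 6; minimax = 6.
2 ≠ 6, so no pure-strategy equilibrium exists.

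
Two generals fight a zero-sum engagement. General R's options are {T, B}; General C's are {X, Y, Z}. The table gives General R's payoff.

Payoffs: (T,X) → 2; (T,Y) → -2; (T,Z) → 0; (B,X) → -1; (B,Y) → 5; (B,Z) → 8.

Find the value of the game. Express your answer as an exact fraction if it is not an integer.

Row minima: T → -2, B → -1; maximin = -1.
Column maxima: X → 2, Y → 5, Z → 8; minimax = 2.
-1 ≠ 2, so there is no saddle point; optimal play is mixed.
Z is strictly dominated by Y (it gives General R strictly more in every row), so General C never plays it.
On the remaining 2×2 (T, B vs X, Y):
Let General R play T with probability p. Expected payoff against X: 2p + (-1)(1−p) = 3p − 1; against Y: (-2)p + 5(1−p) = −7p + 5.
Setting these equal: 3p − 1 = −7p + 5 ⇒ 10p = 6 ⇒ p = 3/5, and the value is (3)·(3/5) − 1 = 4/5.
For General C: with q = P(X), equating T's and B's payoffs gives 4q − 2 = −6q + 5 ⇒ q = 7/10.

4/5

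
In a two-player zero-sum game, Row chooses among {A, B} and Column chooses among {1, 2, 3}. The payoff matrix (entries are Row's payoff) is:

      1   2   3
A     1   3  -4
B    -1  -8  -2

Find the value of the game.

Row minima: A → -4, B → -8; maximin = -4.
Column maxima: 1 → 1, 2 → 3, 3 → -2; minimax = -2.
-4 ≠ -2, so there is no saddle point; optimal play is mixed.
1 is strictly dominated by 3 (it gives Row strictly more in every row), so Column never plays it.
On the remaining 2×2 (A, B vs 2, 3):
Let Row play A with probability p. Expected payoff against 2: 3p + (-8)(1−p) = 11p − 8; against 3: (-4)p + (-2)(1−p) = −2p − 2.
Setting these equal: 11p − 8 = −2p − 2 ⇒ 13p = 6 ⇒ p = 6/13, and the value is (11)·(6/13) − 8 = -38/13.
For Column: with q = P(2), equating A's and B's payoffs gives 7q − 4 = −6q − 2 ⇒ q = 2/13.

-38/13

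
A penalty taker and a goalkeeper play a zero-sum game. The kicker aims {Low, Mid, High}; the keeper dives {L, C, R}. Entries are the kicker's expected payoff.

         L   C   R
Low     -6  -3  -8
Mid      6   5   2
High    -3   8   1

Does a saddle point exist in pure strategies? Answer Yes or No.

Row minima: Low → -8, Mid → 2, High → -3; maximin = 2.
Column maxima: L → 6, C → 8, R → 2; minimax = 2.
maximin = minimax = 2, so a saddle point exists.

Yes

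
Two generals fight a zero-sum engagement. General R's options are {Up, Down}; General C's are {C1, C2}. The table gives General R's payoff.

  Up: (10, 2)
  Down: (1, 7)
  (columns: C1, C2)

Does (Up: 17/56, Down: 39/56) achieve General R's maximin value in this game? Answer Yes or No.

Against C1 this mix gives (17/56)·10 + (39/56)·1 = 209/56.
Against C2 this mix gives (17/56)·2 + (39/56)·7 = 307/56.
General C will play C1, holding General R to 209/56. Shifting weight toward the row that does better against C1 would raise this floor (the equalizing mix achieves 34/7 against both C1 and C2), so the proposed strategy is not optimal.

No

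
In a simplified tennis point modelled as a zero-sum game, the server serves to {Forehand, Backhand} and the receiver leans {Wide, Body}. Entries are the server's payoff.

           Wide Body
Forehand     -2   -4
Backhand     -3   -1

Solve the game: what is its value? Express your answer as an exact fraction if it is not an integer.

Row minima: Forehand → -4, Backhand → -3; maximin = -3.
Column maxima: Wide → -2, Body → -1; minimax = -2.
-3 ≠ -2, so there is no saddle point; optimal play is mixed.
Let the server play Forehand with probability p. Expected payoff against Wide: (-2)p + (-3)(1−p) = p − 3; against Body: (-4)p + (-1)(1−p) = −3p − 1.
Setting these equal: p − 3 = −3p − 1 ⇒ 4p = 2 ⇒ p = 1/2, and the value is (1)·(1/2) − 3 = -5/2.
For the receiver: with q = P(Wide), equating Forehand's and Backhand's payoffs gives 2q − 4 = −2q − 1 ⇒ q = 3/4.

-5/2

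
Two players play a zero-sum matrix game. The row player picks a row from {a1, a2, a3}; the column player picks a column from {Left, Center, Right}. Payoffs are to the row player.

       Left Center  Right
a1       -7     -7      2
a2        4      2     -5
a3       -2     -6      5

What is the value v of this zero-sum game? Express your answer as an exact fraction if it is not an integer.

-10/9

Row minima: a1 → -7, a2 → -5, a3 → -6; maximin = -5.
Column maxima: Left → 4, Center → 2, Right → 5; minimax = 2.
-5 ≠ 2, so there is no saddle point; optimal play is mixed.
a1 is strictly dominated by a3, so the row player never plays it.
With a1 eliminated, Left is strictly dominated by Center (it gives the row player strictly more in every remaining row), so the column player never plays it.
On the remaining 2×2 (a2, a3 vs Center, Right):
Let the row player play a2 with probability p. Expected payoff against Center: 2p + (-6)(1−p) = 8p − 6; against Right: (-5)p + 5(1−p) = −10p + 5.
Setting these equal: 8p − 6 = −10p + 5 ⇒ 18p = 11 ⇒ p = 11/18, and the value is (8)·(11/18) − 6 = -10/9.
For the column player: with q = P(Center), equating a2's and a3's payoffs gives 7q − 5 = −11q + 5 ⇒ q = 5/9.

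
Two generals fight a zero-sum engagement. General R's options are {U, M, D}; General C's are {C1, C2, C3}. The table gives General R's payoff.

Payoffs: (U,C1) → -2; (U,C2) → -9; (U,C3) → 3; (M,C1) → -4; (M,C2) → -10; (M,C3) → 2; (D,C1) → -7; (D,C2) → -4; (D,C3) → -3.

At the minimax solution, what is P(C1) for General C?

1/2

Row minima: U → -9, M → -10, D → -7; maximin = -7.
Column maxima: C1 → -2, C2 → -4, C3 → 3; minimax = -4.
-7 ≠ -4, so there is no saddle point; optimal play is mixed.
M is strictly dominated by U, so General R never plays it.
C3 is strictly dominated by C1 (it gives General R strictly more in every row), so General C never plays it.
On the remaining 2×2 (U, D vs C1, C2):
Let General R play U with probability p. Expected payoff against C1: (-2)p + (-7)(1−p) = 5p − 7; against C2: (-9)p + (-4)(1−p) = −5p − 4.
Setting these equal: 5p − 7 = −5p − 4 ⇒ 10p = 3 ⇒ p = 3/10, and the value is (5)·(3/10) − 7 = -11/2.
For General C: with q = P(C1), equating U's and D's payoffs gives 7q − 9 = −3q − 4 ⇒ q = 1/2.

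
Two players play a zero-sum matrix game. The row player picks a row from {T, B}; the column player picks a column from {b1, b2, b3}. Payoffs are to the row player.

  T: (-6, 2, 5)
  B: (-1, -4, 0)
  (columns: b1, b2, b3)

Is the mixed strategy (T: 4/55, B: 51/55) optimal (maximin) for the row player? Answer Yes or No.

No

Against b1 this mix gives (4/55)·(-6) + (51/55)·(-1) = -15/11.
Against b2 this mix gives (4/55)·2 + (51/55)·(-4) = -196/55.
Against b3 this mix gives (4/55)·5 + (51/55)·0 = 4/11.
The column player will play b2, holding the row player to -196/55. Shifting weight toward the row that does better against b2 would raise this floor (the equalizing mix achieves -26/11 against both b2 and b1), so the proposed strategy is not optimal.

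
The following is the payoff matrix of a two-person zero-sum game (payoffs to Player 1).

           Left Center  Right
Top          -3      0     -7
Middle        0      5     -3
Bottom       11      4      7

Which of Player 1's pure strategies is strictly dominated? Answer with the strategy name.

Top

Middle gives a strictly higher payoff than Top against every column: 0 > -3, 5 > 0, -3 > -7.
So Top is strictly dominated and Player 1 never plays it.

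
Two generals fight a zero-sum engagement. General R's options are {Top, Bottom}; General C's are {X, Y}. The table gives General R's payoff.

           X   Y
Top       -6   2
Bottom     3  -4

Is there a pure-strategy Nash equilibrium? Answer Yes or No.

No

Row minima: Top → -6, Bottom → -4; maximin = -4.
Column maxima: X → 3, Y → 2; minimax = 2.
-4 ≠ 2, so no pure-strategy equilibrium exists.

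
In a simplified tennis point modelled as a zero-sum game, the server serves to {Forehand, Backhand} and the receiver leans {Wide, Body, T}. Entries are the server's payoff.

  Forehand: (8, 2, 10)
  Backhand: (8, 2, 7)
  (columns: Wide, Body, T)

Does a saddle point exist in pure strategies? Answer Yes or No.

Yes

Row minima: Forehand → 2, Backhand → 2; maximin = 2.
Column maxima: Wide → 8, Body → 2, T → 10; minimax = 2.
maximin = minimax = 2, so a saddle point exists.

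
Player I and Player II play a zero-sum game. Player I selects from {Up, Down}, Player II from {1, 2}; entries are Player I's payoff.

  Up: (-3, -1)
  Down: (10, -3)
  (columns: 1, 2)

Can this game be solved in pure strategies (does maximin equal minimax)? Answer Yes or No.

No

Row minima: Up → -3, Down → -3; maximin = -3.
Column maxima: 1 → 10, 2 → -1; minimax = -1.
-3 ≠ -1, so no pure-strategy equilibrium exists.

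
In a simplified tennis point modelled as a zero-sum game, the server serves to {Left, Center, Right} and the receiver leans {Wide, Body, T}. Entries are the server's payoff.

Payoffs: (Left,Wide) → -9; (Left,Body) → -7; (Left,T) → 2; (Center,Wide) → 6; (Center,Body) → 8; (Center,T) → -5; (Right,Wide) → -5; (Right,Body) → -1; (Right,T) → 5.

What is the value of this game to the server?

Row minima: Left → -9, Center → -5, Right → -5; maximin = -5.
Column maxima: Wide → 6, Body → 8, T → 5; minimax = 5.
-5 ≠ 5, so there is no saddle point; optimal play is mixed.
Left is strictly dominated by Right, so the server never plays it.
Body is strictly dominated by Wide (it gives the server strictly more in every row), so the receiver never plays it.
On the remaining 2×2 (Center, Right vs Wide, T):
Let the server play Center with probability p. Expected payoff against Wide: 6p + (-5)(1−p) = 11p − 5; against T: (-5)p + 5(1−p) = −10p + 5.
Setting these equal: 11p − 5 = −10p + 5 ⇒ 21p = 10 ⇒ p = 10/21, and the value is (11)·(10/21) − 5 = 5/21.
For the receiver: with q = P(Wide), equating Center's and Right's payoffs gives 11q − 5 = −10q + 5 ⇒ q = 10/21.

5/21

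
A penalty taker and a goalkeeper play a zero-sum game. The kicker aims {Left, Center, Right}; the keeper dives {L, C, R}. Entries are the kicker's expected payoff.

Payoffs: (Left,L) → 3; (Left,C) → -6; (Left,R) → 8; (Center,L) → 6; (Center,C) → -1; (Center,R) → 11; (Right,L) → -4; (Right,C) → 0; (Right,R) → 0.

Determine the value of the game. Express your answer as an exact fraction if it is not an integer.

Row minima: Left → -6, Center → -1, Right → -4; maximin = -1.
Column maxima: L → 6, C → 0, R → 11; minimax = 0.
-1 ≠ 0, so there is no saddle point; optimal play is mixed.
Left is strictly dominated by Center, so the kicker never plays it.
R is strictly dominated by L (it gives the kicker strictly more in every row), so the keeper never plays it.
On the remaining 2×2 (Center, Right vs L, C):
Let the kicker play Center with probability p. Expected payoff against L: 6p + (-4)(1−p) = 10p − 4; against C: (-1)p + 0(1−p) = −p.
Setting these equal: 10p − 4 = −p ⇒ 11p = 4 ⇒ p = 4/11, and the value is (10)·(4/11) − 4 = -4/11.
For the keeper: with q = P(L), equating Center's and Right's payoffs gives 7q − 1 = −4q ⇒ q = 1/11.

-4/11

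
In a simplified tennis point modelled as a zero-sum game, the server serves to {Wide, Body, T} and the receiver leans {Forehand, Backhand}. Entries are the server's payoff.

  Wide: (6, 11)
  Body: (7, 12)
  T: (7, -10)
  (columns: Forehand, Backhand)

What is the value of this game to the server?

7

Row minima: Wide → 6, Body → 7, T → -10; maximin = 7.
Column maxima: Forehand → 7, Backhand → 12; minimax = 7.
Since maximin = minimax = 7, there is a saddle point and the value is 7.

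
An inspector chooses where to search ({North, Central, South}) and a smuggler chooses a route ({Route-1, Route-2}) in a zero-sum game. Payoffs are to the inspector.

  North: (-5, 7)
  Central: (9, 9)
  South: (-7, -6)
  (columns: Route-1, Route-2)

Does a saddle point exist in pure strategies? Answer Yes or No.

Yes

Row minima: North → -5, Central → 9, South → -7; maximin = 9.
Column maxima: Route-1 → 9, Route-2 → 9; minimax = 9.
maximin = minimax = 9, so a saddle point exists.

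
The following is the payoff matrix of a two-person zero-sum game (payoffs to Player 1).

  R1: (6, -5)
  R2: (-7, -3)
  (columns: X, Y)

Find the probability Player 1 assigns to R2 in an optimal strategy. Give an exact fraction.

Row minima: R1 → -5, R2 → -7; maximin = -5.
Column maxima: X → 6, Y → -3; minimax = -3.
-5 ≠ -3, so there is no saddle point; optimal play is mixed.
Let Player 1 play R1 with probability p. Expected payoff against X: 6p + (-7)(1−p) = 13p − 7; against Y: (-5)p + (-3)(1−p) = −2p − 3.
Setting these equal: 13p − 7 = −2p − 3 ⇒ 15p = 4 ⇒ p = 4/15, and the value is (13)·(4/15) − 7 = -53/15.
For Player 2: with q = P(X), equating R1's and R2's payoffs gives 11q − 5 = −4q − 3 ⇒ q = 2/15.

11/15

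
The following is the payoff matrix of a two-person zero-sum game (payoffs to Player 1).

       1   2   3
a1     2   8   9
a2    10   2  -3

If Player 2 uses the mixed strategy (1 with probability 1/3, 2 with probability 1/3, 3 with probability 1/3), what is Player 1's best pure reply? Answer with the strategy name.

a1

Expected payoff of a1: (1/3)·2 + (1/3)·8 + (1/3)·9 = 19/3.
Expected payoff of a2: (1/3)·10 + (1/3)·2 + (1/3)·(-3) = 3.
The largest is 19/3, so Player 1's best response is a1.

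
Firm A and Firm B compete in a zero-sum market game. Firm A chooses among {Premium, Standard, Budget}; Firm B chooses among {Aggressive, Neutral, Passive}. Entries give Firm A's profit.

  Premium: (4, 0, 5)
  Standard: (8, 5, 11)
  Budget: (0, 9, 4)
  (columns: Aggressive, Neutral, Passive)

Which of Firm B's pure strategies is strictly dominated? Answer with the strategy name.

Aggressive holds Firm A's payoff strictly below Passive in every row: 4 < 5, 8 < 11, 0 < 4.
So Passive is strictly dominated for Firm B.

Passive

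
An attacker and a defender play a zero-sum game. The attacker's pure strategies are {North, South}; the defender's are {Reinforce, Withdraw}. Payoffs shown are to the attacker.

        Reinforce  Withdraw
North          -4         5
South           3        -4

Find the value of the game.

-1/16

Row minima: North → -4, South → -4; maximin = -4.
Column maxima: Reinforce → 3, Withdraw → 5; minimax = 3.
-4 ≠ 3, so there is no saddle point; optimal play is mixed.
Let the attacker play North with probability p. Expected payoff against Reinforce: (-4)p + 3(1−p) = −7p + 3; against Withdraw: 5p + (-4)(1−p) = 9p − 4.
Setting these equal: −7p + 3 = 9p − 4 ⇒ −16p = -7 ⇒ p = 7/16, and the value is (-7)·(7/16) + 3 = -1/16.
For the defender: with q = P(Reinforce), equating North's and South's payoffs gives −9q + 5 = 7q − 4 ⇒ q = 9/16.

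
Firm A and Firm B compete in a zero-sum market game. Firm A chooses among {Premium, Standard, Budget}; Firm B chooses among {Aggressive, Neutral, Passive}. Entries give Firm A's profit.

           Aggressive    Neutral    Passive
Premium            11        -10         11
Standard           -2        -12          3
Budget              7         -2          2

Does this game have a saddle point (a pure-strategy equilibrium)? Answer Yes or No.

Row minima: Premium → -10, Standard → -12, Budget → -2; maximin = -2.
Column maxima: Aggressive → 11, Neutral → -2, Passive → 11; minimax = -2.
maximin = minimax = -2, so a saddle point exists.

Yes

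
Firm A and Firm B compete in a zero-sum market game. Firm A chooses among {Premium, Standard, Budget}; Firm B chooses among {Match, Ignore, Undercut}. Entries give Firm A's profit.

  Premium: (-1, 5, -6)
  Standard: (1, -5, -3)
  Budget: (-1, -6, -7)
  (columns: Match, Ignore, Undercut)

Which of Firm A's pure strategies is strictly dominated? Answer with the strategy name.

Standard gives a strictly higher payoff than Budget against every column: 1 > -1, -5 > -6, -3 > -7.
So Budget is strictly dominated and Firm A never plays it.

Budget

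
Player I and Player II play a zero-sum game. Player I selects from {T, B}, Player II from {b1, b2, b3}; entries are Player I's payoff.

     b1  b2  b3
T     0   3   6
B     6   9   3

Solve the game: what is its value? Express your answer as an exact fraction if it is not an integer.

Row minima: T → 0, B → 3; maximin = 3.
Column maxima: b1 → 6, b2 → 9, b3 → 6; minimax = 6.
3 ≠ 6, so there is no saddle point; optimal play is mixed.
b2 is strictly dominated by b1 (it gives Player I strictly more in every row), so Player II never plays it.
On the remaining 2×2 (T, B vs b1, b3):
Let Player I play T with probability p. Expected payoff against b1: 0p + 6(1−p) = −6p + 6; against b3: 6p + 3(1−p) = 3p + 3.
Setting these equal: −6p + 6 = 3p + 3 ⇒ −9p = -3 ⇒ p = 1/3, and the value is (-6)·(1/3) + 6 = 4.
For Player II: with q = P(b1), equating T's and B's payoffs gives −6q + 6 = 3q + 3 ⇒ q = 1/3.

4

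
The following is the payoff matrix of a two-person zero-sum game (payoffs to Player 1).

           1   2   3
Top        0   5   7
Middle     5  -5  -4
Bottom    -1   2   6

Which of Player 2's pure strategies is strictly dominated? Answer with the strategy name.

2 holds Player 1's payoff strictly below 3 in every row: 5 < 7, -5 < -4, 2 < 6.
So 3 is strictly dominated for Player 2.

3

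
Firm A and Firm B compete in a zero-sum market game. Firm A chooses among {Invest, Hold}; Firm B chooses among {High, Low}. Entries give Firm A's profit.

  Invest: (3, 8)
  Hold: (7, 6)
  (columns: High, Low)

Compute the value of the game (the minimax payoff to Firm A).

Row minima: Invest → 3, Hold → 6; maximin = 6.
Column maxima: High → 7, Low → 8; minimax = 7.
6 ≠ 7, so there is no saddle point; optimal play is mixed.
Let Firm A play Invest with probability p. Expected payoff against High: 3p + 7(1−p) = −4p + 7; against Low: 8p + 6(1−p) = 2p + 6.
Setting these equal: −4p + 7 = 2p + 6 ⇒ −6p = -1 ⇒ p = 1/6, and the value is (-4)·(1/6) + 7 = 19/3.
For Firm B: with q = P(High), equating Invest's and Hold's payoffs gives −5q + 8 = q + 6 ⇒ q = 1/3.

19/3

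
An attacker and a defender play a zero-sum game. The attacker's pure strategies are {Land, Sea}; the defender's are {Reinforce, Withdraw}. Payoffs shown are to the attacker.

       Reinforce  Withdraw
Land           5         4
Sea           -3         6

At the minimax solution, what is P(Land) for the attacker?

9/10

Row minima: Land → 4, Sea → -3; maximin = 4.
Column maxima: Reinforce → 5, Withdraw → 6; minimax = 5.
4 ≠ 5, so there is no saddle point; optimal play is mixed.
Let the attacker play Land with probability p. Expected payoff against Reinforce: 5p + (-3)(1−p) = 8p − 3; against Withdraw: 4p + 6(1−p) = −2p + 6.
Setting these equal: 8p − 3 = −2p + 6 ⇒ 10p = 9 ⇒ p = 9/10, and the value is (8)·(9/10) − 3 = 21/5.
For the defender: with q = P(Reinforce), equating Land's and Sea's payoffs gives q + 4 = −9q + 6 ⇒ q = 1/5.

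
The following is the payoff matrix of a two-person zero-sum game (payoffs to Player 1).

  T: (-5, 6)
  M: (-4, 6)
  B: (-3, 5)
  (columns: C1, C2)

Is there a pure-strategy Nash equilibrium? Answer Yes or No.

Row minima: T → -5, M → -4, B → -3; maximin = -3.
Column maxima: C1 → -3, C2 → 6; minimax = -3.
maximin = minimax = -3, so a saddle point exists.

Yes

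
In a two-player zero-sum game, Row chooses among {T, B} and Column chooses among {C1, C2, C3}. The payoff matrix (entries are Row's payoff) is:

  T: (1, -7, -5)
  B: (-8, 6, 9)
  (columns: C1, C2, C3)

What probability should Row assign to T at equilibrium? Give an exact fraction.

7/11

Row minima: T → -7, B → -8; maximin = -7.
Column maxima: C1 → 1, C2 → 6, C3 → 9; minimax = 1.
-7 ≠ 1, so there is no saddle point; optimal play is mixed.
C3 is strictly dominated by C2 (it gives Row strictly more in every row), so Column never plays it.
On the remaining 2×2 (T, B vs C1, C2):
Let Row play T with probability p. Expected payoff against C1: 1p + (-8)(1−p) = 9p − 8; against C2: (-7)p + 6(1−p) = −13p + 6.
Setting these equal: 9p − 8 = −13p + 6 ⇒ 22p = 14 ⇒ p = 7/11, and the value is (9)·(7/11) − 8 = -25/11.
For Column: with q = P(C1), equating T's and B's payoffs gives 8q − 7 = −14q + 6 ⇒ q = 13/22.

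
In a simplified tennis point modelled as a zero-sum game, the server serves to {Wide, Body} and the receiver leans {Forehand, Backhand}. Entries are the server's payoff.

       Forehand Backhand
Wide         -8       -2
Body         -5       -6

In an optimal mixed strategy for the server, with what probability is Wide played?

1/7

Row minima: Wide → -8, Body → -6; maximin = -6.
Column maxima: Forehand → -5, Backhand → -2; minimax = -5.
-6 ≠ -5, so there is no saddle point; optimal play is mixed.
Let the server play Wide with probability p. Expected payoff against Forehand: (-8)p + (-5)(1−p) = −3p − 5; against Backhand: (-2)p + (-6)(1−p) = 4p − 6.
Setting these equal: −3p − 5 = 4p − 6 ⇒ −7p = -1 ⇒ p = 1/7, and the value is (-3)·(1/7) − 5 = -38/7.
For the receiver: with q = P(Forehand), equating Wide's and Body's payoffs gives −6q − 2 = q − 6 ⇒ q = 4/7.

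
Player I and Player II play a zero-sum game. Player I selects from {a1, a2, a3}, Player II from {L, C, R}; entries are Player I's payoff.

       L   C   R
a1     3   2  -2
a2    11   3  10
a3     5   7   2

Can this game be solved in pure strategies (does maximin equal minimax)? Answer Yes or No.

No

Row minima: a1 → -2, a2 → 3, a3 → 2; maximin = 3.
Column maxima: L → 11, C → 7, R → 10; minimax = 7.
3 ≠ 7, so no pure-strategy equilibrium exists.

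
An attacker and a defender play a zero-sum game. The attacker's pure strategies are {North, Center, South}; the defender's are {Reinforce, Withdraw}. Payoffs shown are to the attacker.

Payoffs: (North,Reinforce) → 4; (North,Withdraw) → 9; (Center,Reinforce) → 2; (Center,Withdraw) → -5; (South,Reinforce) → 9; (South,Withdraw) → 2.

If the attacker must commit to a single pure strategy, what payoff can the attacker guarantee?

4

Row minima: North → 4, Center → -5, South → 2.
The best of these is 4.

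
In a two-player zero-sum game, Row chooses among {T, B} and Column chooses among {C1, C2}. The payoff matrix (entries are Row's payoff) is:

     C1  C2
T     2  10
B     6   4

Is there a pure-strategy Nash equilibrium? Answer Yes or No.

No

Row minima: T → 2, B → 4; maximin = 4.
Column maxima: C1 → 6, C2 → 10; minimax = 6.
4 ≠ 6, so no pure-strategy equilibrium exists.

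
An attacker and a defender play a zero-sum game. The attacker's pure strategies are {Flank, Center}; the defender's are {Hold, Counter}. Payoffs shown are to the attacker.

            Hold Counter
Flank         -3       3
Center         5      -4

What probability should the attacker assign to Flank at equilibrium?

Row minima: Flank → -3, Center → -4; maximin = -3.
Column maxima: Hold → 5, Counter → 3; minimax = 3.
-3 ≠ 3, so there is no saddle point; optimal play is mixed.
Let the attacker play Flank with probability p. Expected payoff against Hold: (-3)p + 5(1−p) = −8p + 5; against Counter: 3p + (-4)(1−p) = 7p − 4.
Setting these equal: −8p + 5 = 7p − 4 ⇒ −15p = -9 ⇒ p = 3/5, and the value is (-8)·(3/5) + 5 = 1/5.
For the defender: with q = P(Hold), equating Flank's and Center's payoffs gives −6q + 3 = 9q − 4 ⇒ q = 7/15.

3/5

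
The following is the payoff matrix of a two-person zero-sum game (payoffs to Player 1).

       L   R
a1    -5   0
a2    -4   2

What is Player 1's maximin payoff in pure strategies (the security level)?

-4

Row minima: a1 → -5, a2 → -4.
The best of these is -4.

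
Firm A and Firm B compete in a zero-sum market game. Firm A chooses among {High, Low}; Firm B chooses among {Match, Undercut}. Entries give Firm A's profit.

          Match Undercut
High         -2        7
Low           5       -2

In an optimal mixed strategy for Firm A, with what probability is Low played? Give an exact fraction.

Row minima: High → -2, Low → -2; maximin = -2.
Column maxima: Match → 5, Undercut → 7; minimax = 5.
-2 ≠ 5, so there is no saddle point; optimal play is mixed.
Let Firm A play High with probability p. Expected payoff against Match: (-2)p + 5(1−p) = −7p + 5; against Undercut: 7p + (-2)(1−p) = 9p − 2.
Setting these equal: −7p + 5 = 9p − 2 ⇒ −16p = -7 ⇒ p = 7/16, and the value is (-7)·(7/16) + 5 = 31/16.
For Firm B: with q = P(Match), equating High's and Low's payoffs gives −9q + 7 = 7q − 2 ⇒ q = 9/16.

9/16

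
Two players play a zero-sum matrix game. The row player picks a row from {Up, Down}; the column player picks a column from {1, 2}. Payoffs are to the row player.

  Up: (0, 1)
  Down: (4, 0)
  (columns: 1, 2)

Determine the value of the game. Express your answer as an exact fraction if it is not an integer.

Row minima: Up → 0, Down → 0; maximin = 0.
Column maxima: 1 → 4, 2 → 1; minimax = 1.
0 ≠ 1, so there is no saddle point; optimal play is mixed.
Let the row player play Up with probability p. Expected payoff against 1: 0p + 4(1−p) = −4p + 4; against 2: 1p + 0(1−p) = p.
Setting these equal: −4p + 4 = p ⇒ −5p = -4 ⇒ p = 4/5, and the value is (-4)·(4/5) + 4 = 4/5.
For the column player: with q = P(1), equating Up's and Down's payoffs gives −q + 1 = 4q ⇒ q = 1/5.

4/5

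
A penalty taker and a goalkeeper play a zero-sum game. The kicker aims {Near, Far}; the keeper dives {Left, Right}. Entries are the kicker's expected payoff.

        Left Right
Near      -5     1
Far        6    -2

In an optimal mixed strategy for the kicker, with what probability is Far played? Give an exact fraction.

Row minima: Near → -5, Far → -2; maximin = -2.
Column maxima: Left → 6, Right → 1; minimax = 1.
-2 ≠ 1, so there is no saddle point; optimal play is mixed.
Let the kicker play Near with probability p. Expected payoff against Left: (-5)p + 6(1−p) = −11p + 6; against Right: 1p + (-2)(1−p) = 3p − 2.
Setting these equal: −11p + 6 = 3p − 2 ⇒ −14p = -8 ⇒ p = 4/7, and the value is (-11)·(4/7) + 6 = -2/7.
For the keeper: with q = P(Left), equating Near's and Far's payoffs gives −6q + 1 = 8q − 2 ⇒ q = 3/14.

3/7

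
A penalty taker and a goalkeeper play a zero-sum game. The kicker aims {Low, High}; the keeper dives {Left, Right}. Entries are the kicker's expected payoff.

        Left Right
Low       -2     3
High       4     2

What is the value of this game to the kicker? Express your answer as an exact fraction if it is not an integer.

16/7

Row minima: Low → -2, High → 2; maximin = 2.
Column maxima: Left → 4, Right → 3; minimax = 3.
2 ≠ 3, so there is no saddle point; optimal play is mixed.
Let the kicker play Low with probability p. Expected payoff against Left: (-2)p + 4(1−p) = −6p + 4; against Right: 3p + 2(1−p) = p + 2.
Setting these equal: −6p + 4 = p + 2 ⇒ −7p = -2 ⇒ p = 2/7, and the value is (-6)·(2/7) + 4 = 16/7.
For the keeper: with q = P(Left), equating Low's and High's payoffs gives −5q + 3 = 2q + 2 ⇒ q = 1/7.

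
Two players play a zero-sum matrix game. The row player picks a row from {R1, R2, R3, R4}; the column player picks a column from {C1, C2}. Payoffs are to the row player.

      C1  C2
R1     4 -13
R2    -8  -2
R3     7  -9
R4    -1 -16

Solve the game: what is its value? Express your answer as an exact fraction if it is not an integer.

Row minima: R1 → -13, R2 → -8, R3 → -9, R4 → -16; maximin = -8.
Column maxima: C1 → 7, C2 → -2; minimax = -2.
-8 ≠ -2, so there is no saddle point; optimal play is mixed.
R1 is strictly dominated by R3, so the row player never plays it.
R4 is strictly dominated by R3, so the row player never plays it.
On the remaining 2×2 (R2, R3 vs C1, C2):
Let the row player play R2 with probability p. Expected payoff against C1: (-8)p + 7(1−p) = −15p + 7; against C2: (-2)p + (-9)(1−p) = 7p − 9.
Setting these equal: −15p + 7 = 7p − 9 ⇒ −22p = -16 ⇒ p = 8/11, and the value is (-15)·(8/11) + 7 = -43/11.
For the column player: with q = P(C1), equating R2's and R3's payoffs gives −6q − 2 = 16q − 9 ⇒ q = 7/22.

-43/11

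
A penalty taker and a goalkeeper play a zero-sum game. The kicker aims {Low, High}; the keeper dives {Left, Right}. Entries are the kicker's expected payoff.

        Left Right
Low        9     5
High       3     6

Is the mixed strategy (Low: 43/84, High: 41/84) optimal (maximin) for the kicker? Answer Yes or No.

Against Left this mix gives (43/84)·9 + (41/84)·3 = 85/14.
Against Right this mix gives (43/84)·5 + (41/84)·6 = 461/84.
The keeper will play Right, holding the kicker to 461/84. Shifting weight toward the row that does better against Right would raise this floor (the equalizing mix achieves 39/7 against both Right and Left), so the proposed strategy is not optimal.

No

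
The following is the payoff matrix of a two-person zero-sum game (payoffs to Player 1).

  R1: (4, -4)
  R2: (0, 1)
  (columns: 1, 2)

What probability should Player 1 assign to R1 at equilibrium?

1/9

Row minima: R1 → -4, R2 → 0; maximin = 0.
Column maxima: 1 → 4, 2 → 1; minimax = 1.
0 ≠ 1, so there is no saddle point; optimal play is mixed.
Let Player 1 play R1 with probability p. Expected payoff against 1: 4p + 0(1−p) = 4p; against 2: (-4)p + 1(1−p) = −5p + 1.
Setting these equal: 4p = −5p + 1 ⇒ 9p = 1 ⇒ p = 1/9, and the value is (4)·(1/9) = 4/9.
For Player 2: with q = P(1), equating R1's and R2's payoffs gives 8q − 4 = −q + 1 ⇒ q = 5/9.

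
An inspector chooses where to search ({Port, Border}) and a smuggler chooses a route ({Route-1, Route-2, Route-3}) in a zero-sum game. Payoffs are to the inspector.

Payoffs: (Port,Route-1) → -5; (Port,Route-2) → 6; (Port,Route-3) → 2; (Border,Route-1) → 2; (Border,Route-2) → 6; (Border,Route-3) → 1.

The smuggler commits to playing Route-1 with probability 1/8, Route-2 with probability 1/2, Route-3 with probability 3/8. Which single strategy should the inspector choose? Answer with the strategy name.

Expected payoff of Port: (1/8)·(-5) + (1/2)·6 + (3/8)·2 = 25/8.
Expected payoff of Border: (1/8)·2 + (1/2)·6 + (3/8)·1 = 29/8.
The largest is 29/8, so the inspector's best response is Border.

Border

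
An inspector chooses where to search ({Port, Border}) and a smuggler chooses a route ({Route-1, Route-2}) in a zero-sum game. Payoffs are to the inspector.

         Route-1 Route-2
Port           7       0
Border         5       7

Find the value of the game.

49/9

Row minima: Port → 0, Border → 5; maximin = 5.
Column maxima: Route-1 → 7, Route-2 → 7; minimax = 7.
5 ≠ 7, so there is no saddle point; optimal play is mixed.
Let the inspector play Port with probability p. Expected payoff against Route-1: 7p + 5(1−p) = 2p + 5; against Route-2: 0p + 7(1−p) = −7p + 7.
Setting these equal: 2p + 5 = −7p + 7 ⇒ 9p = 2 ⇒ p = 2/9, and the value is (2)·(2/9) + 5 = 49/9.
For the smuggler: with q = P(Route-1), equating Port's and Border's payoffs gives 7q = −2q + 7 ⇒ q = 7/9.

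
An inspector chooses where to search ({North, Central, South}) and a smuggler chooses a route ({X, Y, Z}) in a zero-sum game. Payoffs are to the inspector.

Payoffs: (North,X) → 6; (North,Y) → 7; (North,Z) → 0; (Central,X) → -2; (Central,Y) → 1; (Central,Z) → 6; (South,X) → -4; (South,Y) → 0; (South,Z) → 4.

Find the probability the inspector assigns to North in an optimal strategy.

Row minima: North → 0, Central → -2, South → -4; maximin = 0.
Column maxima: X → 6, Y → 7, Z → 6; minimax = 6.
0 ≠ 6, so there is no saddle point; optimal play is mixed.
South is strictly dominated by Central, so the inspector never plays it.
Y is strictly dominated by X (it gives the inspector strictly more in every row), so the smuggler never plays it.
On the remaining 2×2 (North, Central vs X, Z):
Let the inspector play North with probability p. Expected payoff against X: 6p + (-2)(1−p) = 8p − 2; against Z: 0p + 6(1−p) = −6p + 6.
Setting these equal: 8p − 2 = −6p + 6 ⇒ 14p = 8 ⇒ p = 4/7, and the value is (8)·(4/7) − 2 = 18/7.
For the smuggler: with q = P(X), equating North's and Central's payoffs gives 6q = −8q + 6 ⇒ q = 3/7.

4/7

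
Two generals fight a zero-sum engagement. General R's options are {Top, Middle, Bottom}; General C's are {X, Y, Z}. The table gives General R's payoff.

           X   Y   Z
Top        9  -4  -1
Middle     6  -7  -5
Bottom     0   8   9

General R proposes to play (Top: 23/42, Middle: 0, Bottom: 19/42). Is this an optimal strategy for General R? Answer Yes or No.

No

Against X this mix gives (23/42)·9 + (19/42)·0 = 69/14.
Against Y this mix gives (23/42)·(-4) + (19/42)·8 = 10/7.
Against Z this mix gives (23/42)·(-1) + (19/42)·9 = 74/21.
General C will play Y, holding General R to 10/7. Shifting weight toward the row that does better against Y would raise this floor (the equalizing mix achieves 24/7 against both Y and X), so the proposed strategy is not optimal.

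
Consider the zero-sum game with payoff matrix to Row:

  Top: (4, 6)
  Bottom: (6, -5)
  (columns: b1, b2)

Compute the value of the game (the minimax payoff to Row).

Row minima: Top → 4, Bottom → -5; maximin = 4.
Column maxima: b1 → 6, b2 → 6; minimax = 6.
4 ≠ 6, so there is no saddle point; optimal play is mixed.
Let Row play Top with probability p. Expected payoff against b1: 4p + 6(1−p) = −2p + 6; against b2: 6p + (-5)(1−p) = 11p − 5.
Setting these equal: −2p + 6 = 11p − 5 ⇒ −13p = -11 ⇒ p = 11/13, and the value is (-2)·(11/13) + 6 = 56/13.
For Column: with q = P(b1), equating Top's and Bottom's payoffs gives −2q + 6 = 11q − 5 ⇒ q = 11/13.

56/13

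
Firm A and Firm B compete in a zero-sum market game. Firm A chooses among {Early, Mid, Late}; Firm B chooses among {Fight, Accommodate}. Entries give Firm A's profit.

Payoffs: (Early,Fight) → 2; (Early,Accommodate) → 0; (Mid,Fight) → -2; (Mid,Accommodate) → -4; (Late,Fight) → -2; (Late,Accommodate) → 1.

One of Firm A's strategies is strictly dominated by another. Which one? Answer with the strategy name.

Mid

Early gives a strictly higher payoff than Mid against every column: 2 > -2, 0 > -4.
So Mid is strictly dominated and Firm A never plays it.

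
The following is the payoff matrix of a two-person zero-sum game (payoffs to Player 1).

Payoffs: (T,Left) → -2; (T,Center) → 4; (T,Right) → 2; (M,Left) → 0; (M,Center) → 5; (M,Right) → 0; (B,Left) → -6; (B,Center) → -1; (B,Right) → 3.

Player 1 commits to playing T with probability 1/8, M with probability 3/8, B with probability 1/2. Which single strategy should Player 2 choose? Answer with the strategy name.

If Player 2 plays Left, Player 1's expected payoff is (1/8)·(-2) + (3/8)·0 + (1/2)·(-6) = -13/4.
If Player 2 plays Center, Player 1's expected payoff is (1/8)·4 + (3/8)·5 + (1/2)·(-1) = 15/8.
If Player 2 plays Right, Player 1's expected payoff is (1/8)·2 + (3/8)·0 + (1/2)·3 = 7/4.
Player 2 minimizes Player 1's payoff; the smallest is -13/4, so the best response is Left.

Left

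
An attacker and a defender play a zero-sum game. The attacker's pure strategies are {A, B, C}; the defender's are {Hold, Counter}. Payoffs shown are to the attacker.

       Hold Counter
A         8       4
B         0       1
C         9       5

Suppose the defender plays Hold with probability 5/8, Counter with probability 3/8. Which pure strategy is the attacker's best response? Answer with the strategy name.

C

Expected payoff of A: (5/8)·8 + (3/8)·4 = 13/2.
Expected payoff of B: (5/8)·0 + (3/8)·1 = 3/8.
Expected payoff of C: (5/8)·9 + (3/8)·5 = 15/2.
The largest is 15/2, so the attacker's best response is C.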